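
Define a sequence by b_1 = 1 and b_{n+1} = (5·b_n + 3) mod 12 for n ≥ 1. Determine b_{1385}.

b_1 = 1, b_2 = 8, b_3 = 7, b_4 = 2, b_5 = 1.
The sequence repeats with period 4.
So b_{1385} = b_{1 + ((1385-1) mod 4)} = b_1 = 1.

1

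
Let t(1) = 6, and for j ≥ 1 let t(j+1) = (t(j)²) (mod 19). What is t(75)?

We have t(1) = 6; t(2) = 17; t(3) = 4; t(4) = 16; t(5) = 9; t(6) = 5; t(7) = 6.
Since t(7) = t(1) = 6, the sequence is periodic with period 6.
So t(75) = t(1 + ((75-1) mod 6)) = t(3) = 4.

4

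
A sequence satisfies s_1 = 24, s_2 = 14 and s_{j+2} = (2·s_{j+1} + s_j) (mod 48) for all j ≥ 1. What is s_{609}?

24

We have s_1 = 24; s_2 = 14; s_3 = 4; s_4 = 22; s_5 = 0; s_6 = 22; s_7 = 44; s_8 = 14; s_9 = 24; s_{10} = 14.
The sequence repeats with period 8.
(609 - 1) mod 8 = 0, so s_{609} = s_1 = 24.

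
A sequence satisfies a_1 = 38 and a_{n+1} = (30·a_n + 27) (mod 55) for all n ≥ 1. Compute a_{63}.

2

a_1 = 38; a_2 = 12; a_3 = 2; a_4 = 32; a_5 = 52; a_6 = 47; a_7 = 7; a_8 = 17; a_9 = 42; a_{10} = 22; a_{11} = 27; a_{12} = 12.
Since a_{12} = a_2 = 12, the sequence is eventually periodic: after a pre-period of length 1 it cycles with period 10.
For n ≥ 2, a_n depends only on (n - 2) mod 10. (63 - 2) mod 10 = 1, so a_{63} = a_3 = 2.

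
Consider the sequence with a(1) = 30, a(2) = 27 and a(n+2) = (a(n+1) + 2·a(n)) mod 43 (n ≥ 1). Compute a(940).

27

We have a(1) = 30; a(2) = 27; a(3) = 1; a(4) = 12; a(5) = 14; a(6) = 38; a(7) = 23; a(8) = 13; a(9) = 16; a(10) = 42; a(11) = 31; a(12) = 29; a(13) = 5; a(14) = 20; a(15) = 30; a(16) = 27.
The sequence repeats with period 14.
(940 - 1) mod 14 = 1, so a(940) = a(2) = 27.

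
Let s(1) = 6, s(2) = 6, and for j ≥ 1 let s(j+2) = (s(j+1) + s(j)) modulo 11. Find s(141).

s(1) = 6,  s(2) = 6,  s(3) = 1,  s(4) = 7,  s(5) = 8,  s(6) = 4,  s(7) = 1,  s(8) = 5,  s(9) = 6,  s(10) = 0,  s(11) = 6,  s(12) = 6.
The sequence repeats with period 10.
So s(141) = s(1 + ((141-1) mod 10)) = s(1) = 6.

6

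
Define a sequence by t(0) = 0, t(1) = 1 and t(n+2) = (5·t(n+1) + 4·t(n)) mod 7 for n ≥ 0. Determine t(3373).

Listing terms: t(0) = 0; t(1) = 1; t(2) = 5; t(3) = 1; t(4) = 4; t(5) = 3; t(6) = 3; t(7) = 6; t(8) = 0; t(9) = 3; t(10) = 1; t(11) = 3; t(12) = 5; t(13) = 2; t(14) = 2; t(15) = 4; t(16) = 0; t(17) = 2; t(18) = 3; t(19) = 2; t(20) = 1; t(21) = 6; t(22) = 6; t(23) = 5; t(24) = 0; t(25) = 6; t(26) = 2; t(27) = 6; t(28) = 3; t(29) = 4; t(30) = 4; t(31) = 1; t(32) = 0; t(33) = 4; t(34) = 6; t(35) = 4; t(36) = 2; t(37) = 5; t(38) = 5; t(39) = 3; t(40) = 0; t(41) = 5; t(42) = 4; t(43) = 5; t(44) = 6; t(45) = 1; t(46) = 1; t(47) = 2; t(48) = 0; t(49) = 1.
The sequence repeats with period 48.
So t(3373) = t(0 + ((3373-0) mod 48)) = t(13) = 2.

2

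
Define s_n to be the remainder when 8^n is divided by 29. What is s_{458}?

4

s_1 = 8, s_2 = 6, s_3 = 19, s_4 = 7, s_5 = 27, s_6 = 13, s_7 = 17, s_8 = 20, s_9 = 15, s_{10} = 4, s_{11} = 3, s_{12} = 24, s_{13} = 18, s_{14} = 28, s_{15} = 21, s_{16} = 23, s_{17} = 10, s_{18} = 22, s_{19} = 2, s_{20} = 16, s_{21} = 12, s_{22} = 9, s_{23} = 14, s_{24} = 25, s_{25} = 26, s_{26} = 5, s_{27} = 11, s_{28} = 1, s_{29} = 8.
Since s_{29} = s_1 = 8, the sequence is periodic with period 28.
(458 - 1) mod 28 = 9, so s_{458} = s_{10} = 4.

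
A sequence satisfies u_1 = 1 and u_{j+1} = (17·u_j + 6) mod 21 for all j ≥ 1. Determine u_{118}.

Listing terms: u_1 = 1, u_2 = 2, u_3 = 19, u_4 = 14, u_5 = 13, u_6 = 17, u_7 = 1.
Since u_7 = u_1 = 1, the sequence is periodic with period 6.
So u_{118} = u_{1 + ((118-1) mod 6)} = u_4 = 14.

14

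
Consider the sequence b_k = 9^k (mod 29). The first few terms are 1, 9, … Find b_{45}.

4

Computing terms: b_0 = 1,  b_1 = 9,  b_2 = 23,  b_3 = 4,  b_4 = 7,  b_5 = 5,  b_6 = 16,  b_7 = 28,  b_8 = 20,  b_9 = 6,  b_{10} = 25,  b_{11} = 22,  b_{12} = 24,  b_{13} = 13,  b_{14} = 1.
The sequence repeats with period 14.
(45 - 0) mod 14 = 3, so b_{45} = b_3 = 4.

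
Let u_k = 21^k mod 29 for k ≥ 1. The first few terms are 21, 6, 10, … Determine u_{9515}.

15

u_1 = 21; u_2 = 6; u_3 = 10; u_4 = 7; u_5 = 2; u_6 = 13; u_7 = 12; u_8 = 20; u_9 = 14; u_{10} = 4; u_{11} = 26; u_{12} = 24; u_{13} = 11; u_{14} = 28; u_{15} = 8; u_{16} = 23; u_{17} = 19; u_{18} = 22; u_{19} = 27; u_{20} = 16; u_{21} = 17; u_{22} = 9; u_{23} = 15; u_{24} = 25; u_{25} = 3; u_{26} = 5; u_{27} = 18; u_{28} = 1; u_{29} = 21.
Since u_{29} = u_1 = 21, the sequence is periodic with period 28.
(9515 - 1) mod 28 = 22, so u_{9515} = u_{23} = 15.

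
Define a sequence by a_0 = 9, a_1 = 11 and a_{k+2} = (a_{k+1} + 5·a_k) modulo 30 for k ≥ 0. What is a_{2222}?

Listing terms: a_0 = 9,  a_1 = 11,  a_2 = 26,  a_3 = 21,  a_4 = 1,  a_5 = 16,  a_6 = 21,  a_7 = 11,  a_8 = 26.
Since (a_7, a_8) = (a_1, a_2) = (11, 26) (two consecutive terms determine the rest), the sequence is eventually periodic: after a pre-period of length 1 it cycles with period 6.
For k ≥ 1, a_k depends only on (k - 1) mod 6. (2222 - 1) mod 6 = 1, so a_{2222} = a_2 = 26.

26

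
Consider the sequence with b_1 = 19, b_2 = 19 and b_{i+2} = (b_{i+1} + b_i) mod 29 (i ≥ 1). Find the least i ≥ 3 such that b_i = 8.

5

We have b_1 = 19, b_2 = 19, b_3 = 9, b_4 = 28, b_5 = 8, b_6 = 7, b_7 = 15, b_8 = 22, b_9 = 8, b_{10} = 1, b_{11} = 9, b_{12} = 10, b_{13} = 19, b_{14} = 0, b_{15} = 19, b_{16} = 19.
The sequence repeats with period 14.
The value 8 first appears (with i ≥ 3) at b_5.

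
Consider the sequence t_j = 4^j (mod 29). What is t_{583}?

13

We have t_1 = 4; t_2 = 16; t_3 = 6; t_4 = 24; t_5 = 9; t_6 = 7; t_7 = 28; t_8 = 25; t_9 = 13; t_{10} = 23; t_{11} = 5; t_{12} = 20; t_{13} = 22; t_{14} = 1; t_{15} = 4.
The sequence repeats with period 14.
(583 - 1) mod 14 = 8, so t_{583} = t_9 = 13.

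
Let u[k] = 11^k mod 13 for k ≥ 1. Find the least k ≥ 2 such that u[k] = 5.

3

We have u[1] = 11; u[2] = 4; u[3] = 5; u[4] = 3; u[5] = 7; u[6] = 12; u[7] = 2; u[8] = 9; u[9] = 8; u[10] = 10; u[11] = 6; u[12] = 1; u[13] = 11.
Since u[13] = u[1] = 11, the sequence is periodic with period 12.
The value 5 first appears (with k ≥ 2) at u[3].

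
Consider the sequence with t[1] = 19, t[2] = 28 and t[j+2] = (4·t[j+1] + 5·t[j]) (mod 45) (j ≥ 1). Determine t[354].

18

Listing terms: t[1] = 19, t[2] = 28, t[3] = 27, t[4] = 23, t[5] = 2, t[6] = 33, t[7] = 7, t[8] = 13, t[9] = 42, t[10] = 8, t[11] = 17, t[12] = 18, t[13] = 22, t[14] = 43, t[15] = 12, t[16] = 38, t[17] = 32, t[18] = 3, t[19] = 37, t[20] = 28, t[21] = 27.
Since (t[20], t[21]) = (t[2], t[3]) = (28, 27) (two consecutive terms determine the rest), the sequence is eventually periodic: after a pre-period of length 1 it cycles with period 18.
For j ≥ 2, t[j] depends only on (j - 2) mod 18. (354 - 2) mod 18 = 10, so t[354] = t[12] = 18.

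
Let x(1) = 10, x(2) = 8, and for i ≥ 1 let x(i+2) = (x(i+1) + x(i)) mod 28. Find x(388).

26

Computing terms: x(1) = 10,  x(2) = 8,  x(3) = 18,  x(4) = 26,  x(5) = 16,  x(6) = 14,  x(7) = 2,  x(8) = 16,  x(9) = 18,  x(10) = 6,  x(11) = 24,  x(12) = 2,  x(13) = 26,  x(14) = 0,  x(15) = 26,  x(16) = 26,  x(17) = 24,  x(18) = 22,  x(19) = 18,  x(20) = 12,  x(21) = 2,  x(22) = 14,  x(23) = 16,  x(24) = 2,  x(25) = 18,  x(26) = 20,  x(27) = 10,  x(28) = 2,  x(29) = 12,  x(30) = 14,  x(31) = 26,  x(32) = 12,  x(33) = 10,  x(34) = 22,  x(35) = 4,  x(36) = 26,  x(37) = 2,  x(38) = 0,  x(39) = 2,  x(40) = 2,  x(41) = 4,  x(42) = 6,  x(43) = 10,  x(44) = 16,  x(45) = 26,  x(46) = 14,  x(47) = 12,  x(48) = 26,  x(49) = 10,  x(50) = 8.
The sequence repeats with period 48.
So x(388) = x(1 + ((388-1) mod 48)) = x(4) = 26.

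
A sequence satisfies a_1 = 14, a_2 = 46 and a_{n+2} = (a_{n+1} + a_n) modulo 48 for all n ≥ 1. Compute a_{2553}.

44

We have a_1 = 14,  a_2 = 46,  a_3 = 12,  a_4 = 10,  a_5 = 22,  a_6 = 32,  a_7 = 6,  a_8 = 38,  a_9 = 44,  a_{10} = 34,  a_{11} = 30,  a_{12} = 16,  a_{13} = 46,  a_{14} = 14,  a_{15} = 12,  a_{16} = 26,  a_{17} = 38,  a_{18} = 16,  a_{19} = 6,  a_{20} = 22,  a_{21} = 28,  a_{22} = 2,  a_{23} = 30,  a_{24} = 32,  a_{25} = 14,  a_{26} = 46.
Since (a_{25}, a_{26}) = (a_1, a_2) = (14, 46) (two consecutive terms determine the rest), the sequence is periodic with period 24.
So a_{2553} = a_{1 + ((2553-1) mod 24)} = a_9 = 44.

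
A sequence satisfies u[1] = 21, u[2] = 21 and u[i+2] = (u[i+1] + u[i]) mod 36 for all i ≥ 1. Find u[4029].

u[1] = 21, u[2] = 21, u[3] = 6, u[4] = 27, u[5] = 33, u[6] = 24, u[7] = 21, u[8] = 9, u[9] = 30, u[10] = 3, u[11] = 33, u[12] = 0, u[13] = 33, u[14] = 33, u[15] = 30, u[16] = 27, u[17] = 21, u[18] = 12, u[19] = 33, u[20] = 9, u[21] = 6, u[22] = 15, u[23] = 21, u[24] = 0, u[25] = 21, u[26] = 21.
Since (u[25], u[26]) = (u[1], u[2]) = (21, 21) (two consecutive terms determine the rest), the sequence is periodic with period 24.
(4029 - 1) mod 24 = 20, so u[4029] = u[21] = 6.

6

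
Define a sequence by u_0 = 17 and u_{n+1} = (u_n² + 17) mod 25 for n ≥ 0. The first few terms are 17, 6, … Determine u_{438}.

23

Listing terms: u_0 = 17; u_1 = 6; u_2 = 3; u_3 = 1; u_4 = 18; u_5 = 16; u_6 = 23; u_7 = 21; u_8 = 8; u_9 = 6.
Since u_9 = u_1 = 6, the sequence is eventually periodic: after a pre-period of length 1 it cycles with period 8.
For n ≥ 1, u_n depends only on (n - 1) mod 8. (438 - 1) mod 8 = 5, so u_{438} = u_6 = 23.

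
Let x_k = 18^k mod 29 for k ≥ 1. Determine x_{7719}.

14

We have x_1 = 18, x_2 = 5, x_3 = 3, x_4 = 25, x_5 = 15, x_6 = 9, x_7 = 17, x_8 = 16, x_9 = 27, x_{10} = 22, x_{11} = 19, x_{12} = 23, x_{13} = 8, x_{14} = 28, x_{15} = 11, x_{16} = 24, x_{17} = 26, x_{18} = 4, x_{19} = 14, x_{20} = 20, x_{21} = 12, x_{22} = 13, x_{23} = 2, x_{24} = 7, x_{25} = 10, x_{26} = 6, x_{27} = 21, x_{28} = 1, x_{29} = 18.
The sequence repeats with period 28.
(7719 - 1) mod 28 = 18, so x_{7719} = x_{19} = 14.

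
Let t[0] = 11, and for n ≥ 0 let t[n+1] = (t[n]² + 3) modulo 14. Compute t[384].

3

Computing terms: t[0] = 11, t[1] = 12, t[2] = 7, t[3] = 10, t[4] = 5, t[5] = 0, t[6] = 3, t[7] = 12.
Since t[7] = t[1] = 12, the sequence is eventually periodic: after a pre-period of length 1 it cycles with period 6.
For n ≥ 1, t[n] depends only on (n - 1) mod 6. (384 - 1) mod 6 = 5, so t[384] = t[6] = 3.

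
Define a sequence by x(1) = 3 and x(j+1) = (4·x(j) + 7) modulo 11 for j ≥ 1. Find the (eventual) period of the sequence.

5

Listing terms: x(1) = 3; x(2) = 8; x(3) = 6; x(4) = 9; x(5) = 10; x(6) = 3.
The sequence repeats with period 5.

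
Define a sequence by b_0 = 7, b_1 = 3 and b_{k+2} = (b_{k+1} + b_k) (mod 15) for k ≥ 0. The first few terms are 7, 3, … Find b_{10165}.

Computing terms: b_0 = 7, b_1 = 3, b_2 = 10, b_3 = 13, b_4 = 8, b_5 = 6, b_6 = 14, b_7 = 5, b_8 = 4, b_9 = 9, b_{10} = 13, b_{11} = 7, b_{12} = 5, b_{13} = 12, b_{14} = 2, b_{15} = 14, b_{16} = 1, b_{17} = 0, b_{18} = 1, b_{19} = 1, b_{20} = 2, b_{21} = 3, b_{22} = 5, b_{23} = 8, b_{24} = 13, b_{25} = 6, b_{26} = 4, b_{27} = 10, b_{28} = 14, b_{29} = 9, b_{30} = 8, b_{31} = 2, b_{32} = 10, b_{33} = 12, b_{34} = 7, b_{35} = 4, b_{36} = 11, b_{37} = 0, b_{38} = 11, b_{39} = 11, b_{40} = 7, b_{41} = 3.
The sequence repeats with period 40.
So b_{10165} = b_{0 + ((10165-0) mod 40)} = b_5 = 6.

6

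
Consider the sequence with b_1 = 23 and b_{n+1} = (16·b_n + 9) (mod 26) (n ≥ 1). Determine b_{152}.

Listing terms: b_1 = 23; b_2 = 13; b_3 = 9; b_4 = 23.
The sequence repeats with period 3.
So b_{152} = b_{1 + ((152-1) mod 3)} = b_2 = 13.

13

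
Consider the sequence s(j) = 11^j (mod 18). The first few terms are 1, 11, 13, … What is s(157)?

Listing terms: s(0) = 1, s(1) = 11, s(2) = 13, s(3) = 17, s(4) = 7, s(5) = 5, s(6) = 1.
The sequence repeats with period 6.
So s(157) = s(0 + ((157-0) mod 6)) = s(1) = 11.

11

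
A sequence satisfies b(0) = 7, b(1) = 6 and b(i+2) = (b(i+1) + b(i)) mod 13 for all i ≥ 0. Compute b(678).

b(0) = 7,  b(1) = 6,  b(2) = 0,  b(3) = 6,  b(4) = 6,  b(5) = 12,  b(6) = 5,  b(7) = 4,  b(8) = 9,  b(9) = 0,  b(10) = 9,  b(11) = 9,  b(12) = 5,  b(13) = 1,  b(14) = 6,  b(15) = 7,  b(16) = 0,  b(17) = 7,  b(18) = 7,  b(19) = 1,  b(20) = 8,  b(21) = 9,  b(22) = 4,  b(23) = 0,  b(24) = 4,  b(25) = 4,  b(26) = 8,  b(27) = 12,  b(28) = 7,  b(29) = 6.
The sequence repeats with period 28.
So b(678) = b(0 + ((678-0) mod 28)) = b(6) = 5.

5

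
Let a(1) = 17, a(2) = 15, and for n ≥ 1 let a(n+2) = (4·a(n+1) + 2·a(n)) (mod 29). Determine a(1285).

6

a(1) = 17; a(2) = 15; a(3) = 7; a(4) = 0; a(5) = 14; a(6) = 27; a(7) = 20; a(8) = 18; a(9) = 25; a(10) = 20; a(11) = 14; a(12) = 9; a(13) = 6; a(14) = 13; a(15) = 6; a(16) = 21; a(17) = 9; a(18) = 20; a(19) = 11; a(20) = 26; a(21) = 10; a(22) = 5; a(23) = 11; a(24) = 25; a(25) = 6; a(26) = 16; a(27) = 18; a(28) = 17; a(29) = 17; a(30) = 15.
Since (a(29), a(30)) = (a(1), a(2)) = (17, 15) (two consecutive terms determine the rest), the sequence is periodic with period 28.
(1285 - 1) mod 28 = 24, so a(1285) = a(25) = 6.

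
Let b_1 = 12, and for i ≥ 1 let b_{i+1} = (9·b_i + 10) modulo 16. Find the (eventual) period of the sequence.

8

Computing terms: b_1 = 12,  b_2 = 6,  b_3 = 0,  b_4 = 10,  b_5 = 4,  b_6 = 14,  b_7 = 8,  b_8 = 2,  b_9 = 12.
Since b_9 = b_1 = 12, the sequence is periodic with period 8.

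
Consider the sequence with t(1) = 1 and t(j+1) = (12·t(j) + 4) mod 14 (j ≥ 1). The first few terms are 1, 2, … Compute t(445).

8

Listing terms: t(1) = 1,  t(2) = 2,  t(3) = 0,  t(4) = 4,  t(5) = 10,  t(6) = 12,  t(7) = 8,  t(8) = 2.
Since t(8) = t(2) = 2, the sequence is eventually periodic: after a pre-period of length 1 it cycles with period 6.
For j ≥ 2, t(j) depends only on (j - 2) mod 6. (445 - 2) mod 6 = 5, so t(445) = t(7) = 8.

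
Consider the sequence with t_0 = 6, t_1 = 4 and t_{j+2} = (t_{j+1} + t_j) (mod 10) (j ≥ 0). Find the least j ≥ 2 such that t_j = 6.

11

Listing terms: t_0 = 6, t_1 = 4, t_2 = 0, t_3 = 4, t_4 = 4, t_5 = 8, t_6 = 2, t_7 = 0, t_8 = 2, t_9 = 2, t_{10} = 4, t_{11} = 6, t_{12} = 0, t_{13} = 6, t_{14} = 6, t_{15} = 2, t_{16} = 8, t_{17} = 0, t_{18} = 8, t_{19} = 8, t_{20} = 6, t_{21} = 4.
The sequence repeats with period 20.
The value 6 first appears (with j ≥ 2) at t_{11}.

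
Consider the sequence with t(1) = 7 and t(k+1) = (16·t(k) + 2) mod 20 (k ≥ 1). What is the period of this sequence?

t(1) = 7; t(2) = 14; t(3) = 6; t(4) = 18; t(5) = 10; t(6) = 2; t(7) = 14.
Since t(7) = t(2) = 14, the sequence is eventually periodic: after a pre-period of length 1 it cycles with period 5.

5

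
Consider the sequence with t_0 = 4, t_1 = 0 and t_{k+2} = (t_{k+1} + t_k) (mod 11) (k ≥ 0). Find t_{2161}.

0

Listing terms: t_0 = 4,  t_1 = 0,  t_2 = 4,  t_3 = 4,  t_4 = 8,  t_5 = 1,  t_6 = 9,  t_7 = 10,  t_8 = 8,  t_9 = 7,  t_{10} = 4,  t_{11} = 0.
Since (t_{10}, t_{11}) = (t_0, t_1) = (4, 0) (two consecutive terms determine the rest), the sequence is periodic with period 10.
So t_{2161} = t_{0 + ((2161-0) mod 10)} = t_1 = 0.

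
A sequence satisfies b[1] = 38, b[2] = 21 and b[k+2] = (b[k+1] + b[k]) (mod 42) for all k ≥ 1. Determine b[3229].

22

Computing terms: b[1] = 38; b[2] = 21; b[3] = 17; b[4] = 38; b[5] = 13; b[6] = 9; b[7] = 22; b[8] = 31; b[9] = 11; b[10] = 0; b[11] = 11; b[12] = 11; b[13] = 22; b[14] = 33; b[15] = 13; b[16] = 4; b[17] = 17; b[18] = 21; b[19] = 38; b[20] = 17; b[21] = 13; b[22] = 30; b[23] = 1; b[24] = 31; b[25] = 32; b[26] = 21; b[27] = 11; b[28] = 32; b[29] = 1; b[30] = 33; b[31] = 34; b[32] = 25; b[33] = 17; b[34] = 0; b[35] = 17; b[36] = 17; b[37] = 34; b[38] = 9; b[39] = 1; b[40] = 10; b[41] = 11; b[42] = 21; b[43] = 32; b[44] = 11; b[45] = 1; b[46] = 12; b[47] = 13; b[48] = 25; b[49] = 38; b[50] = 21.
The sequence repeats with period 48.
So b[3229] = b[1 + ((3229-1) mod 48)] = b[13] = 22.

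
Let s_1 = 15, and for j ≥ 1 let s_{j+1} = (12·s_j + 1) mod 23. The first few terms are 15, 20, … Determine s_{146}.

Listing terms: s_1 = 15; s_2 = 20; s_3 = 11; s_4 = 18; s_5 = 10; s_6 = 6; s_7 = 4; s_8 = 3; s_9 = 14; s_{10} = 8; s_{11} = 5; s_{12} = 15.
Since s_{12} = s_1 = 15, the sequence is periodic with period 11.
So s_{146} = s_{1 + ((146-1) mod 11)} = s_3 = 11.

11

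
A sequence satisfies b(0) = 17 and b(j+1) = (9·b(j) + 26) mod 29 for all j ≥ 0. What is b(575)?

Listing terms: b(0) = 17, b(1) = 5, b(2) = 13, b(3) = 27, b(4) = 8, b(5) = 11, b(6) = 9, b(7) = 20, b(8) = 3, b(9) = 24, b(10) = 10, b(11) = 0, b(12) = 26, b(13) = 28, b(14) = 17.
Since b(14) = b(0) = 17, the sequence is periodic with period 14.
(575 - 0) mod 14 = 1, so b(575) = b(1) = 5.

5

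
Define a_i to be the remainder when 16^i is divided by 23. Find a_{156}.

Computing terms: a_0 = 1; a_1 = 16; a_2 = 3; a_3 = 2; a_4 = 9; a_5 = 6; a_6 = 4; a_7 = 18; a_8 = 12; a_9 = 8; a_{10} = 13; a_{11} = 1.
Since a_{11} = a_0 = 1, the sequence is periodic with period 11.
So a_{156} = a_{0 + ((156-0) mod 11)} = a_2 = 3.

3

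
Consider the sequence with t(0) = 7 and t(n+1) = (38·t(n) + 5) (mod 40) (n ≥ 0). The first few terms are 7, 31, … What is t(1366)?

We have t(0) = 7,  t(1) = 31,  t(2) = 23,  t(3) = 39,  t(4) = 7.
Since t(4) = t(0) = 7, the sequence is periodic with period 4.
(1366 - 0) mod 4 = 2, so t(1366) = t(2) = 23.

23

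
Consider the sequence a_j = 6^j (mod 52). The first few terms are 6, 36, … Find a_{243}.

Listing terms: a_1 = 6, a_2 = 36, a_3 = 8, a_4 = 48, a_5 = 28, a_6 = 12, a_7 = 20, a_8 = 16, a_9 = 44, a_{10} = 4, a_{11} = 24, a_{12} = 40, a_{13} = 32, a_{14} = 36.
Since a_{14} = a_2 = 36, the sequence is eventually periodic: after a pre-period of length 1 it cycles with period 12.
For j ≥ 2, a_j depends only on (j - 2) mod 12. (243 - 2) mod 12 = 1, so a_{243} = a_3 = 8.

8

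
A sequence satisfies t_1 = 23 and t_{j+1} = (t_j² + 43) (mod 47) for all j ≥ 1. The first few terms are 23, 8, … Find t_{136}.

24

We have t_1 = 23,  t_2 = 8,  t_3 = 13,  t_4 = 24,  t_5 = 8.
Since t_5 = t_2 = 8, the sequence is eventually periodic: after a pre-period of length 1 it cycles with period 3.
For j ≥ 2, t_j depends only on (j - 2) mod 3. (136 - 2) mod 3 = 2, so t_{136} = t_4 = 24.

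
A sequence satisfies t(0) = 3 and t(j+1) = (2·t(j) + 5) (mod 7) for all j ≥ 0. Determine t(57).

3

We have t(0) = 3,  t(1) = 4,  t(2) = 6,  t(3) = 3.
The sequence repeats with period 3.
(57 - 0) mod 3 = 0, so t(57) = t(0) = 3.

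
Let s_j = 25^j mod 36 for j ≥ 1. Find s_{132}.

1

Computing terms: s_1 = 25,  s_2 = 13,  s_3 = 1,  s_4 = 25.
Since s_4 = s_1 = 25, the sequence is periodic with period 3.
(132 - 1) mod 3 = 2, so s_{132} = s_3 = 1.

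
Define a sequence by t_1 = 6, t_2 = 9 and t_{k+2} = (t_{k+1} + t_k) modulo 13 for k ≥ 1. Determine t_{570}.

We have t_1 = 6,  t_2 = 9,  t_3 = 2,  t_4 = 11,  t_5 = 0,  t_6 = 11,  t_7 = 11,  t_8 = 9,  t_9 = 7,  t_{10} = 3,  t_{11} = 10,  t_{12} = 0,  t_{13} = 10,  t_{14} = 10,  t_{15} = 7,  t_{16} = 4,  t_{17} = 11,  t_{18} = 2,  t_{19} = 0,  t_{20} = 2,  t_{21} = 2,  t_{22} = 4,  t_{23} = 6,  t_{24} = 10,  t_{25} = 3,  t_{26} = 0,  t_{27} = 3,  t_{28} = 3,  t_{29} = 6,  t_{30} = 9.
Since (t_{29}, t_{30}) = (t_1, t_2) = (6, 9) (two consecutive terms determine the rest), the sequence is periodic with period 28.
So t_{570} = t_{1 + ((570-1) mod 28)} = t_{10} = 3.

3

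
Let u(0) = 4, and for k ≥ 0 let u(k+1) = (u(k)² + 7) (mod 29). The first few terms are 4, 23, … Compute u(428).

We have u(0) = 4,  u(1) = 23,  u(2) = 14,  u(3) = 0,  u(4) = 7,  u(5) = 27,  u(6) = 11,  u(7) = 12,  u(8) = 6,  u(9) = 14.
Since u(9) = u(2) = 14, the sequence is eventually periodic: after a pre-period of length 2 it cycles with period 7.
For k ≥ 2, u(k) depends only on (k - 2) mod 7. (428 - 2) mod 7 = 6, so u(428) = u(8) = 6.

6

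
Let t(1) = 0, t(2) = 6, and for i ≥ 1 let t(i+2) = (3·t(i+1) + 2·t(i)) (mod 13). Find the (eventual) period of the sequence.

Listing terms: t(1) = 0,  t(2) = 6,  t(3) = 5,  t(4) = 1,  t(5) = 0,  t(6) = 2,  t(7) = 6,  t(8) = 9,  t(9) = 0,  t(10) = 5,  t(11) = 2,  t(12) = 3,  t(13) = 0,  t(14) = 6.
Since (t(13), t(14)) = (t(1), t(2)) = (0, 6) (two consecutive terms determine the rest), the sequence is periodic with period 12.

12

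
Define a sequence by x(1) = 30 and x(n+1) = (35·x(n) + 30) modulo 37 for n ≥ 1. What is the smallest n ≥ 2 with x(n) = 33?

27

x(1) = 30, x(2) = 7, x(3) = 16, x(4) = 35, x(5) = 34, x(6) = 36, x(7) = 32, x(8) = 3, x(9) = 24, x(10) = 19, x(11) = 29, x(12) = 9, x(13) = 12, x(14) = 6, x(15) = 18, x(16) = 31, x(17) = 5, x(18) = 20, x(19) = 27, x(20) = 13, x(21) = 4, x(22) = 22, x(23) = 23, x(24) = 21, x(25) = 25, x(26) = 17, x(27) = 33, x(28) = 1, x(29) = 28, x(30) = 11, x(31) = 8, x(32) = 14, x(33) = 2, x(34) = 26, x(35) = 15, x(36) = 0, x(37) = 30.
Since x(37) = x(1) = 30, the sequence is periodic with period 36.
The value 33 first appears (with n ≥ 2) at x(27).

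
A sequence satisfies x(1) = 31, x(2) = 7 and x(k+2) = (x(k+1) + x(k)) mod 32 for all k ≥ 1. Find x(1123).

11

Listing terms: x(1) = 31,  x(2) = 7,  x(3) = 6,  x(4) = 13,  x(5) = 19,  x(6) = 0,  x(7) = 19,  x(8) = 19,  x(9) = 6,  x(10) = 25,  x(11) = 31,  x(12) = 24,  x(13) = 23,  x(14) = 15,  x(15) = 6,  x(16) = 21,  x(17) = 27,  x(18) = 16,  x(19) = 11,  x(20) = 27,  x(21) = 6,  x(22) = 1,  x(23) = 7,  x(24) = 8,  x(25) = 15,  x(26) = 23,  x(27) = 6,  x(28) = 29,  x(29) = 3,  x(30) = 0,  x(31) = 3,  x(32) = 3,  x(33) = 6,  x(34) = 9,  x(35) = 15,  x(36) = 24,  x(37) = 7,  x(38) = 31,  x(39) = 6,  x(40) = 5,  x(41) = 11,  x(42) = 16,  x(43) = 27,  x(44) = 11,  x(45) = 6,  x(46) = 17,  x(47) = 23,  x(48) = 8,  x(49) = 31,  x(50) = 7.
The sequence repeats with period 48.
So x(1123) = x(1 + ((1123-1) mod 48)) = x(19) = 11.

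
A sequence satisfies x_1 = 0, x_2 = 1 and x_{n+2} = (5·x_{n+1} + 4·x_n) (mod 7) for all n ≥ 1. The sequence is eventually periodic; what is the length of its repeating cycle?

48

Computing terms: x_1 = 0, x_2 = 1, x_3 = 5, x_4 = 1, x_5 = 4, x_6 = 3, x_7 = 3, x_8 = 6, x_9 = 0, x_{10} = 3, x_{11} = 1, x_{12} = 3, x_{13} = 5, x_{14} = 2, x_{15} = 2, x_{16} = 4, x_{17} = 0, x_{18} = 2, x_{19} = 3, x_{20} = 2, x_{21} = 1, x_{22} = 6, x_{23} = 6, x_{24} = 5, x_{25} = 0, x_{26} = 6, x_{27} = 2, x_{28} = 6, x_{29} = 3, x_{30} = 4, x_{31} = 4, x_{32} = 1, x_{33} = 0, x_{34} = 4, x_{35} = 6, x_{36} = 4, x_{37} = 2, x_{38} = 5, x_{39} = 5, x_{40} = 3, x_{41} = 0, x_{42} = 5, x_{43} = 4, x_{44} = 5, x_{45} = 6, x_{46} = 1, x_{47} = 1, x_{48} = 2, x_{49} = 0, x_{50} = 1.
Since (x_{49}, x_{50}) = (x_1, x_2) = (0, 1) (two consecutive terms determine the rest), the sequence is periodic with period 48.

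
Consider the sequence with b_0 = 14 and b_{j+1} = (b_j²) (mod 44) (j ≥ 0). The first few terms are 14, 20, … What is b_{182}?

4

Computing terms: b_0 = 14; b_1 = 20; b_2 = 4; b_3 = 16; b_4 = 36; b_5 = 20.
Since b_5 = b_1 = 20, the sequence is eventually periodic: after a pre-period of length 1 it cycles with period 4.
For j ≥ 1, b_j depends only on (j - 1) mod 4. (182 - 1) mod 4 = 1, so b_{182} = b_2 = 4.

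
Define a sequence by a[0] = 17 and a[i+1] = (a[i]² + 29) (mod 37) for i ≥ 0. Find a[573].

a[0] = 17,  a[1] = 22,  a[2] = 32,  a[3] = 17.
Since a[3] = a[0] = 17, the sequence is periodic with period 3.
(573 - 0) mod 3 = 0, so a[573] = a[0] = 17.

17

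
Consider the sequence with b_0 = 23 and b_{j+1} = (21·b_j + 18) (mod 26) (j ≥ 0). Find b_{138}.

b_0 = 23; b_1 = 7; b_2 = 9; b_3 = 25; b_4 = 23.
The sequence repeats with period 4.
So b_{138} = b_{0 + ((138-0) mod 4)} = b_2 = 9.

9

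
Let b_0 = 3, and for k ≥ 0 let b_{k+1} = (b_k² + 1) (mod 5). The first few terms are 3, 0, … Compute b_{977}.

1

Computing terms: b_0 = 3, b_1 = 0, b_2 = 1, b_3 = 2, b_4 = 0.
Since b_4 = b_1 = 0, the sequence is eventually periodic: after a pre-period of length 1 it cycles with period 3.
For k ≥ 1, b_k depends only on (k - 1) mod 3. (977 - 1) mod 3 = 1, so b_{977} = b_2 = 1.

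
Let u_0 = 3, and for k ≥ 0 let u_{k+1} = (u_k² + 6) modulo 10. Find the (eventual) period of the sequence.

Listing terms: u_0 = 3; u_1 = 5; u_2 = 1; u_3 = 7; u_4 = 5.
Since u_4 = u_1 = 5, the sequence is eventually periodic: after a pre-period of length 1 it cycles with period 3.

3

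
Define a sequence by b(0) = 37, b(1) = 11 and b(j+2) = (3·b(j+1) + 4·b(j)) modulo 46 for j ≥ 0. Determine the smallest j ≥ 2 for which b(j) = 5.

Listing terms: b(0) = 37; b(1) = 11; b(2) = 43; b(3) = 35; b(4) = 1; b(5) = 5; b(6) = 19; b(7) = 31; b(8) = 31; b(9) = 33; b(10) = 39; b(11) = 19; b(12) = 29; b(13) = 25; b(14) = 7; b(15) = 29; b(16) = 23; b(17) = 1; b(18) = 3; b(19) = 13; b(20) = 5; b(21) = 21; b(22) = 37; b(23) = 11.
Since (b(22), b(23)) = (b(0), b(1)) = (37, 11) (two consecutive terms determine the rest), the sequence is periodic with period 22.
The value 5 first appears (with j ≥ 2) at b(5).

5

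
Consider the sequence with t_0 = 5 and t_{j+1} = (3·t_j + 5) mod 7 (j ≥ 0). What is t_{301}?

6

Listing terms: t_0 = 5; t_1 = 6; t_2 = 2; t_3 = 4; t_4 = 3; t_5 = 0; t_6 = 5.
The sequence repeats with period 6.
So t_{301} = t_{0 + ((301-0) mod 6)} = t_1 = 6.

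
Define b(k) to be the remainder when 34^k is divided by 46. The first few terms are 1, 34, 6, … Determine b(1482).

8

Listing terms: b(0) = 1,  b(1) = 34,  b(2) = 6,  b(3) = 20,  b(4) = 36,  b(5) = 28,  b(6) = 32,  b(7) = 30,  b(8) = 8,  b(9) = 42,  b(10) = 2,  b(11) = 22,  b(12) = 12,  b(13) = 40,  b(14) = 26,  b(15) = 10,  b(16) = 18,  b(17) = 14,  b(18) = 16,  b(19) = 38,  b(20) = 4,  b(21) = 44,  b(22) = 24,  b(23) = 34.
Since b(23) = b(1) = 34, the sequence is eventually periodic: after a pre-period of length 1 it cycles with period 22.
For k ≥ 1, b(k) depends only on (k - 1) mod 22. (1482 - 1) mod 22 = 7, so b(1482) = b(8) = 8.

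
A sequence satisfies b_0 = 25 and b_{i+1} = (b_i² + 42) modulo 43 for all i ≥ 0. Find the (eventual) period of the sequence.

3

We have b_0 = 25, b_1 = 22, b_2 = 10, b_3 = 13, b_4 = 39, b_5 = 15, b_6 = 9, b_7 = 37, b_8 = 35, b_9 = 20, b_{10} = 12, b_{11} = 14, b_{12} = 23, b_{13} = 12.
Since b_{13} = b_{10} = 12, the sequence is eventually periodic: after a pre-period of length 10 it cycles with period 3.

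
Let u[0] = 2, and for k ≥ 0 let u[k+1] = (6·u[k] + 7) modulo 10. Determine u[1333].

u[0] = 2,  u[1] = 9,  u[2] = 1,  u[3] = 3,  u[4] = 5,  u[5] = 7,  u[6] = 9.
Since u[6] = u[1] = 9, the sequence is eventually periodic: after a pre-period of length 1 it cycles with period 5.
For k ≥ 1, u[k] depends only on (k - 1) mod 5. (1333 - 1) mod 5 = 2, so u[1333] = u[3] = 3.

3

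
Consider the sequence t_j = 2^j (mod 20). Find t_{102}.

4

Listing terms: t_1 = 2,  t_2 = 4,  t_3 = 8,  t_4 = 16,  t_5 = 12,  t_6 = 4.
Since t_6 = t_2 = 4, the sequence is eventually periodic: after a pre-period of length 1 it cycles with period 4.
For j ≥ 2, t_j depends only on (j - 2) mod 4. (102 - 2) mod 4 = 0, so t_{102} = t_2 = 4.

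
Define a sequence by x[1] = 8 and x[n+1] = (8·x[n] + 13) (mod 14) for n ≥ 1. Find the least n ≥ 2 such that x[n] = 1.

8

Listing terms: x[1] = 8, x[2] = 7, x[3] = 13, x[4] = 5, x[5] = 11, x[6] = 3, x[7] = 9, x[8] = 1, x[9] = 7.
Since x[9] = x[2] = 7, the sequence is eventually periodic: after a pre-period of length 1 it cycles with period 7.
The value 1 first appears (with n ≥ 2) at x[8].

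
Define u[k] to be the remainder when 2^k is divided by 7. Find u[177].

1

We have u[0] = 1; u[1] = 2; u[2] = 4; u[3] = 1.
Since u[3] = u[0] = 1, the sequence is periodic with period 3.
(177 - 0) mod 3 = 0, so u[177] = u[0] = 1.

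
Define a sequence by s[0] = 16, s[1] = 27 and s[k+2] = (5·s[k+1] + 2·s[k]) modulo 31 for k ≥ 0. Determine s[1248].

We have s[0] = 16,  s[1] = 27,  s[2] = 12,  s[3] = 21,  s[4] = 5,  s[5] = 5,  s[6] = 4,  s[7] = 30,  s[8] = 3,  s[9] = 13,  s[10] = 9,  s[11] = 9,  s[12] = 1,  s[13] = 23,  s[14] = 24,  s[15] = 11,  s[16] = 10,  s[17] = 10,  s[18] = 8,  s[19] = 29,  s[20] = 6,  s[21] = 26,  s[22] = 18,  s[23] = 18,  s[24] = 2,  s[25] = 15,  s[26] = 17,  s[27] = 22,  s[28] = 20,  s[29] = 20,  s[30] = 16,  s[31] = 27.
Since (s[30], s[31]) = (s[0], s[1]) = (16, 27) (two consecutive terms determine the rest), the sequence is periodic with period 30.
(1248 - 0) mod 30 = 18, so s[1248] = s[18] = 8.

8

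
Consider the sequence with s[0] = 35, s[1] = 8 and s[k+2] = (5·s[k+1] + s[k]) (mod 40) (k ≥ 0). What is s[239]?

We have s[0] = 35; s[1] = 8; s[2] = 35; s[3] = 23; s[4] = 30; s[5] = 13; s[6] = 15; s[7] = 8; s[8] = 15; s[9] = 3; s[10] = 30; s[11] = 33; s[12] = 35; s[13] = 8.
Since (s[12], s[13]) = (s[0], s[1]) = (35, 8) (two consecutive terms determine the rest), the sequence is periodic with period 12.
So s[239] = s[0 + ((239-0) mod 12)] = s[11] = 33.

33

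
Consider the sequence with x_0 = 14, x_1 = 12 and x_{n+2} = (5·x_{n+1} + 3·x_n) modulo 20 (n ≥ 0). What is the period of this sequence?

24

We have x_0 = 14, x_1 = 12, x_2 = 2, x_3 = 6, x_4 = 16, x_5 = 18, x_6 = 18, x_7 = 4, x_8 = 14, x_9 = 2, x_{10} = 12, x_{11} = 6, x_{12} = 6, x_{13} = 8, x_{14} = 18, x_{15} = 14, x_{16} = 4, x_{17} = 2, x_{18} = 2, x_{19} = 16, x_{20} = 6, x_{21} = 18, x_{22} = 8, x_{23} = 14, x_{24} = 14, x_{25} = 12.
The sequence repeats with period 24.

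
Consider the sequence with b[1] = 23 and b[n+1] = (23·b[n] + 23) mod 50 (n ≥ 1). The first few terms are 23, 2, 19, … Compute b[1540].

0

Computing terms: b[1] = 23; b[2] = 2; b[3] = 19; b[4] = 10; b[5] = 3; b[6] = 42; b[7] = 39; b[8] = 20; b[9] = 33; b[10] = 32; b[11] = 9; b[12] = 30; b[13] = 13; b[14] = 22; b[15] = 29; b[16] = 40; b[17] = 43; b[18] = 12; b[19] = 49; b[20] = 0; b[21] = 23.
The sequence repeats with period 20.
(1540 - 1) mod 20 = 19, so b[1540] = b[20] = 0.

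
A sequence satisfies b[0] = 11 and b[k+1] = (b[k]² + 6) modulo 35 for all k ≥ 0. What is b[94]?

We have b[0] = 11; b[1] = 22; b[2] = 0; b[3] = 6; b[4] = 7; b[5] = 20; b[6] = 21; b[7] = 27; b[8] = 0.
Since b[8] = b[2] = 0, the sequence is eventually periodic: after a pre-period of length 2 it cycles with period 6.
For k ≥ 2, b[k] depends only on (k - 2) mod 6. (94 - 2) mod 6 = 2, so b[94] = b[4] = 7.

7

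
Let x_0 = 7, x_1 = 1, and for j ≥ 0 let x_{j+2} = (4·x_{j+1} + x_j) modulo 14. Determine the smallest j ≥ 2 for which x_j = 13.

Listing terms: x_0 = 7,  x_1 = 1,  x_2 = 11,  x_3 = 3,  x_4 = 9,  x_5 = 11,  x_6 = 11,  x_7 = 13,  x_8 = 7,  x_9 = 13,  x_{10} = 3,  x_{11} = 11,  x_{12} = 5,  x_{13} = 3,  x_{14} = 3,  x_{15} = 1,  x_{16} = 7,  x_{17} = 1.
The sequence repeats with period 16.
The value 13 first appears (with j ≥ 2) at x_7.

7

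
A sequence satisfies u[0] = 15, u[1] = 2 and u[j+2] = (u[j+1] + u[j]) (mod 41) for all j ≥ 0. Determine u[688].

32

Listing terms: u[0] = 15, u[1] = 2, u[2] = 17, u[3] = 19, u[4] = 36, u[5] = 14, u[6] = 9, u[7] = 23, u[8] = 32, u[9] = 14, u[10] = 5, u[11] = 19, u[12] = 24, u[13] = 2, u[14] = 26, u[15] = 28, u[16] = 13, u[17] = 0, u[18] = 13, u[19] = 13, u[20] = 26, u[21] = 39, u[22] = 24, u[23] = 22, u[24] = 5, u[25] = 27, u[26] = 32, u[27] = 18, u[28] = 9, u[29] = 27, u[30] = 36, u[31] = 22, u[32] = 17, u[33] = 39, u[34] = 15, u[35] = 13, u[36] = 28, u[37] = 0, u[38] = 28, u[39] = 28, u[40] = 15, u[41] = 2.
Since (u[40], u[41]) = (u[0], u[1]) = (15, 2) (two consecutive terms determine the rest), the sequence is periodic with period 40.
So u[688] = u[0 + ((688-0) mod 40)] = u[8] = 32.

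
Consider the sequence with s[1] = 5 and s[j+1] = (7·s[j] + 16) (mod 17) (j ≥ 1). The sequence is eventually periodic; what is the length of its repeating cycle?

Computing terms: s[1] = 5,  s[2] = 0,  s[3] = 16,  s[4] = 9,  s[5] = 11,  s[6] = 8,  s[7] = 4,  s[8] = 10,  s[9] = 1,  s[10] = 6,  s[11] = 7,  s[12] = 14,  s[13] = 12,  s[14] = 15,  s[15] = 2,  s[16] = 13,  s[17] = 5.
Since s[17] = s[1] = 5, the sequence is periodic with period 16.

16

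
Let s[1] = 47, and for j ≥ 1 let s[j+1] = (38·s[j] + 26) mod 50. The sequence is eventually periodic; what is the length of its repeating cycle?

4

Listing terms: s[1] = 47; s[2] = 12; s[3] = 32; s[4] = 42; s[5] = 22; s[6] = 12.
Since s[6] = s[2] = 12, the sequence is eventually periodic: after a pre-period of length 1 it cycles with period 4.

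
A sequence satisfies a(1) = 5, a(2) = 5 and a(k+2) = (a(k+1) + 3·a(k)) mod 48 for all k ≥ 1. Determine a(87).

20

Listing terms: a(1) = 5; a(2) = 5; a(3) = 20; a(4) = 35; a(5) = 47; a(6) = 8; a(7) = 5; a(8) = 29; a(9) = 44; a(10) = 35; a(11) = 23; a(12) = 32; a(13) = 5; a(14) = 5.
The sequence repeats with period 12.
(87 - 1) mod 12 = 2, so a(87) = a(3) = 20.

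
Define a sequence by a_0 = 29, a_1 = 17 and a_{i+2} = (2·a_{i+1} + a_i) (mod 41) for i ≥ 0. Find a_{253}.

We have a_0 = 29, a_1 = 17, a_2 = 22, a_3 = 20, a_4 = 21, a_5 = 21, a_6 = 22, a_7 = 24, a_8 = 29, a_9 = 0, a_{10} = 29, a_{11} = 17.
The sequence repeats with period 10.
So a_{253} = a_{0 + ((253-0) mod 10)} = a_3 = 20.

20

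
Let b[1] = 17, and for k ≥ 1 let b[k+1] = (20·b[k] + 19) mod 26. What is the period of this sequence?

12

Listing terms: b[1] = 17; b[2] = 21; b[3] = 23; b[4] = 11; b[5] = 5; b[6] = 15; b[7] = 7; b[8] = 3; b[9] = 1; b[10] = 13; b[11] = 19; b[12] = 9; b[13] = 17.
The sequence repeats with period 12.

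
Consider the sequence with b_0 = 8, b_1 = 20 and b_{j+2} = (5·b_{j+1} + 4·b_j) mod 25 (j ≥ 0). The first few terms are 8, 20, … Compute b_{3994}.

Listing terms: b_0 = 8,  b_1 = 20,  b_2 = 7,  b_3 = 15,  b_4 = 3,  b_5 = 0,  b_6 = 12,  b_7 = 10,  b_8 = 23,  b_9 = 5,  b_{10} = 17,  b_{11} = 5,  b_{12} = 18,  b_{13} = 10,  b_{14} = 22,  b_{15} = 0,  b_{16} = 13,  b_{17} = 15,  b_{18} = 2,  b_{19} = 20,  b_{20} = 8,  b_{21} = 20.
Since (b_{20}, b_{21}) = (b_0, b_1) = (8, 20) (two consecutive terms determine the rest), the sequence is periodic with period 20.
So b_{3994} = b_{0 + ((3994-0) mod 20)} = b_{14} = 22.

22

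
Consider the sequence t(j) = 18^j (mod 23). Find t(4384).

8

We have t(1) = 18; t(2) = 2; t(3) = 13; t(4) = 4; t(5) = 3; t(6) = 8; t(7) = 6; t(8) = 16; t(9) = 12; t(10) = 9; t(11) = 1; t(12) = 18.
The sequence repeats with period 11.
So t(4384) = t(1 + ((4384-1) mod 11)) = t(6) = 8.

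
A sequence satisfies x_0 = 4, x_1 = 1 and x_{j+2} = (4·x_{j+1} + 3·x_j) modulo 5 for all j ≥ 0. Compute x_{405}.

1

We have x_0 = 4,  x_1 = 1,  x_2 = 1,  x_3 = 2,  x_4 = 1,  x_5 = 0,  x_6 = 3,  x_7 = 2,  x_8 = 2,  x_9 = 4,  x_{10} = 2,  x_{11} = 0,  x_{12} = 1,  x_{13} = 4,  x_{14} = 4,  x_{15} = 3,  x_{16} = 4,  x_{17} = 0,  x_{18} = 2,  x_{19} = 3,  x_{20} = 3,  x_{21} = 1,  x_{22} = 3,  x_{23} = 0,  x_{24} = 4,  x_{25} = 1.
Since (x_{24}, x_{25}) = (x_0, x_1) = (4, 1) (two consecutive terms determine the rest), the sequence is periodic with period 24.
(405 - 0) mod 24 = 21, so x_{405} = x_{21} = 1.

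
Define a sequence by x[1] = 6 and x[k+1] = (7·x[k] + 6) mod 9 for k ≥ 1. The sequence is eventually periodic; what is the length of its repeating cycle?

We have x[1] = 6, x[2] = 3, x[3] = 0, x[4] = 6.
Since x[4] = x[1] = 6, the sequence is periodic with period 3.

3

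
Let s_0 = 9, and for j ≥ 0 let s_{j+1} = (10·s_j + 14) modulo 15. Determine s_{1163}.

4

We have s_0 = 9, s_1 = 14, s_2 = 4, s_3 = 9.
The sequence repeats with period 3.
(1163 - 0) mod 3 = 2, so s_{1163} = s_2 = 4.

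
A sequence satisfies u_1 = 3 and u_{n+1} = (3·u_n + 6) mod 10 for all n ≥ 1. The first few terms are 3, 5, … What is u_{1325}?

We have u_1 = 3; u_2 = 5; u_3 = 1; u_4 = 9; u_5 = 3.
The sequence repeats with period 4.
So u_{1325} = u_{1 + ((1325-1) mod 4)} = u_1 = 3.

3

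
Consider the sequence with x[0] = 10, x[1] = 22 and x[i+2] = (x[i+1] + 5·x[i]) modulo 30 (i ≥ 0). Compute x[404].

Computing terms: x[0] = 10, x[1] = 22, x[2] = 12, x[3] = 2, x[4] = 2, x[5] = 12, x[6] = 22, x[7] = 22, x[8] = 12.
Since (x[7], x[8]) = (x[1], x[2]) = (22, 12) (two consecutive terms determine the rest), the sequence is eventually periodic: after a pre-period of length 1 it cycles with period 6.
For i ≥ 1, x[i] depends only on (i - 1) mod 6. (404 - 1) mod 6 = 1, so x[404] = x[2] = 12.

12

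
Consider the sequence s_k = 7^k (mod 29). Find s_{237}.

25

Listing terms: s_0 = 1; s_1 = 7; s_2 = 20; s_3 = 24; s_4 = 23; s_5 = 16; s_6 = 25; s_7 = 1.
Since s_7 = s_0 = 1, the sequence is periodic with period 7.
So s_{237} = s_{0 + ((237-0) mod 7)} = s_6 = 25.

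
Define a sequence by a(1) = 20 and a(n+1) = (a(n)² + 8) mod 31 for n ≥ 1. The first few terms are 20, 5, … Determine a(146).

26

a(1) = 20, a(2) = 5, a(3) = 2, a(4) = 12, a(5) = 28, a(6) = 17, a(7) = 18, a(8) = 22, a(9) = 27, a(10) = 24, a(11) = 26, a(12) = 2.
Since a(12) = a(3) = 2, the sequence is eventually periodic: after a pre-period of length 2 it cycles with period 9.
For n ≥ 3, a(n) depends only on (n - 3) mod 9. (146 - 3) mod 9 = 8, so a(146) = a(11) = 26.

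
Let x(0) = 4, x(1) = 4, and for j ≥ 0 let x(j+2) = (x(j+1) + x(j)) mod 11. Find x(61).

4

Computing terms: x(0) = 4, x(1) = 4, x(2) = 8, x(3) = 1, x(4) = 9, x(5) = 10, x(6) = 8, x(7) = 7, x(8) = 4, x(9) = 0, x(10) = 4, x(11) = 4.
The sequence repeats with period 10.
(61 - 0) mod 10 = 1, so x(61) = x(1) = 4.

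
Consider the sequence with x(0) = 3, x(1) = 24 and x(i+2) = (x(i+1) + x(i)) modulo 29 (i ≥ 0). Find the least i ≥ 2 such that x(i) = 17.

7

Listing terms: x(0) = 3, x(1) = 24, x(2) = 27, x(3) = 22, x(4) = 20, x(5) = 13, x(6) = 4, x(7) = 17, x(8) = 21, x(9) = 9, x(10) = 1, x(11) = 10, x(12) = 11, x(13) = 21, x(14) = 3, x(15) = 24.
The sequence repeats with period 14.
The value 17 first appears (with i ≥ 2) at x(7).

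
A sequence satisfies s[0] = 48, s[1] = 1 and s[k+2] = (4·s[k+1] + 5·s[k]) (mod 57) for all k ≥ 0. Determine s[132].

21

We have s[0] = 48,  s[1] = 1,  s[2] = 16,  s[3] = 12,  s[4] = 14,  s[5] = 2,  s[6] = 21,  s[7] = 37,  s[8] = 25,  s[9] = 0,  s[10] = 11,  s[11] = 44,  s[12] = 3,  s[13] = 4,  s[14] = 31,  s[15] = 30,  s[16] = 47,  s[17] = 53,  s[18] = 48,  s[19] = 1.
The sequence repeats with period 18.
So s[132] = s[0 + ((132-0) mod 18)] = s[6] = 21.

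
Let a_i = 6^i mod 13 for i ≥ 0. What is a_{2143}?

a_0 = 1, a_1 = 6, a_2 = 10, a_3 = 8, a_4 = 9, a_5 = 2, a_6 = 12, a_7 = 7, a_8 = 3, a_9 = 5, a_{10} = 4, a_{11} = 11, a_{12} = 1.
Since a_{12} = a_0 = 1, the sequence is periodic with period 12.
So a_{2143} = a_{0 + ((2143-0) mod 12)} = a_7 = 7.

7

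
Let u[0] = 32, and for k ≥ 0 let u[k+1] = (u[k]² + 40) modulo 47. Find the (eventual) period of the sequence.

9

Listing terms: u[0] = 32; u[1] = 30; u[2] = 0; u[3] = 40; u[4] = 42; u[5] = 18; u[6] = 35; u[7] = 43; u[8] = 9; u[9] = 27; u[10] = 17; u[11] = 0.
Since u[11] = u[2] = 0, the sequence is eventually periodic: after a pre-period of length 2 it cycles with period 9.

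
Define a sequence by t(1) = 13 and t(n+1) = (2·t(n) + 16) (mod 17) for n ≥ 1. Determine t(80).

7

We have t(1) = 13, t(2) = 8, t(3) = 15, t(4) = 12, t(5) = 6, t(6) = 11, t(7) = 4, t(8) = 7, t(9) = 13.
Since t(9) = t(1) = 13, the sequence is periodic with period 8.
(80 - 1) mod 8 = 7, so t(80) = t(8) = 7.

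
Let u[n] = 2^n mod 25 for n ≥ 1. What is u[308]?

We have u[1] = 2, u[2] = 4, u[3] = 8, u[4] = 16, u[5] = 7, u[6] = 14, u[7] = 3, u[8] = 6, u[9] = 12, u[10] = 24, u[11] = 23, u[12] = 21, u[13] = 17, u[14] = 9, u[15] = 18, u[16] = 11, u[17] = 22, u[18] = 19, u[19] = 13, u[20] = 1, u[21] = 2.
The sequence repeats with period 20.
So u[308] = u[1 + ((308-1) mod 20)] = u[8] = 6.

6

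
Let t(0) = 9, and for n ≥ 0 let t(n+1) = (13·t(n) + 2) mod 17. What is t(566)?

Listing terms: t(0) = 9,  t(1) = 0,  t(2) = 2,  t(3) = 11,  t(4) = 9.
Since t(4) = t(0) = 9, the sequence is periodic with period 4.
(566 - 0) mod 4 = 2, so t(566) = t(2) = 2.

2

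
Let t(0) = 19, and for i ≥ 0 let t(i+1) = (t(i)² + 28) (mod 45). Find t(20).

14

t(0) = 19,  t(1) = 29,  t(2) = 14,  t(3) = 44,  t(4) = 29.
Since t(4) = t(1) = 29, the sequence is eventually periodic: after a pre-period of length 1 it cycles with period 3.
For i ≥ 1, t(i) depends only on (i - 1) mod 3. (20 - 1) mod 3 = 1, so t(20) = t(2) = 14.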